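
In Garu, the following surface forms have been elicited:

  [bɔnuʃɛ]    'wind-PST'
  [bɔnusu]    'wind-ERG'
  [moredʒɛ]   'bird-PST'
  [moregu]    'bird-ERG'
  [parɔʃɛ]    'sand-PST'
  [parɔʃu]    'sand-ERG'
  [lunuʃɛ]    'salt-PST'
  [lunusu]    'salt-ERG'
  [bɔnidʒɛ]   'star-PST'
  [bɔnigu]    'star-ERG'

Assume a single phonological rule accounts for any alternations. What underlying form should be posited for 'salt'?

The root 'salt' surfaces as [lunuʃɛ] and [lunusu], with a stem-final [ʃ] ~ [s] alternation.
Compare 'sand', with invariant [ʃ] in [parɔʃɛ] and [parɔʃu]: an analysis with underlying /ʃ/ and a rule producing [s] before the ERG suffix would wrongly predict alternation here too.
The alternation reflects palatalization before a front vowel: /g/ and /s/ become palato-alveolar [dʒ] and [ʃ] before a front vowel. /s/ is underlying.
Hence 'salt' is /lunus/ underlyingly.

/lunus/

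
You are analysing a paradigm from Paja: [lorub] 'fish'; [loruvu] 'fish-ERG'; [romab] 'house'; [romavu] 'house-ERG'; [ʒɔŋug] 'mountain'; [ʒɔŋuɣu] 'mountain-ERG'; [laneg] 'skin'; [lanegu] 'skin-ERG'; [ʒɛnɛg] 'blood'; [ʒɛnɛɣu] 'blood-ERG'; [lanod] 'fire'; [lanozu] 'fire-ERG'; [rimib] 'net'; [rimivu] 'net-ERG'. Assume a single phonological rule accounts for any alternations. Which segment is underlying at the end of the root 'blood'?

/ɣ/

The stem for 'blood' ends in [g] in [ʒɛnɛg] but [ɣ] in [ʒɛnɛɣu].
Compare 'skin', with invariant [g] in [laneg] and [lanegu]: an analysis with underlying /g/ and a rule producing [ɣ] before the ERG suffix would wrongly predict alternation here too.
The alternation reflects word-final hardening: voiced fricatives become stops word-finally. /ɣ/ is underlying.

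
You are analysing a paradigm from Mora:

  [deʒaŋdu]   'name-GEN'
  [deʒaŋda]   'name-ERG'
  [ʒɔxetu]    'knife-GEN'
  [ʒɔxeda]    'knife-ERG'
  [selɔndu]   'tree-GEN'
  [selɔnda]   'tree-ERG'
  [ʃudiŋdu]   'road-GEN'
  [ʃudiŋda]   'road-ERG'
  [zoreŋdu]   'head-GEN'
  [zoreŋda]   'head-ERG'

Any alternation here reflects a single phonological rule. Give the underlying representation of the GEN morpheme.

/-tu/

The GEN suffix surfaces as [-du] and [-tu], depending on the final segment of the stem.
By contrast the ERG suffix keeps its initial [d] throughout — that segment must be underlying.
So the underlying form is /-tu/, and voiceless stops become voiced after a nasal.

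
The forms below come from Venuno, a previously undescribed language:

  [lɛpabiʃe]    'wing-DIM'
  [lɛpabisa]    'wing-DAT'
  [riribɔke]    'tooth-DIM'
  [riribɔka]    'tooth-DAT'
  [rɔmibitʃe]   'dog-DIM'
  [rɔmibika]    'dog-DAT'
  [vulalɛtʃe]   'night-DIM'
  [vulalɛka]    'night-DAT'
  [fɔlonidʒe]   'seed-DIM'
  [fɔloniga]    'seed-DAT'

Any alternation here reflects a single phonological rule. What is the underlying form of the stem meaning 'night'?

The stem for 'night' ends in [tʃ] in [vulalɛtʃe] but [k] in [vulalɛka].
If /k/ were underlying and a rule turned it into [tʃ] before the DIM suffix, 'tooth' would also alternate; but it has [k] in both [riribɔke] and [riribɔka].
Therefore /tʃ/ is basic and [k] is derived by depalatalization (palato-alveolar /tʃ/, /dʒ/ and /ʃ/ become [k], [g] and [s] when no front vowel follows).
So 'night' = /vulalɛtʃ/.

/vulalɛtʃ/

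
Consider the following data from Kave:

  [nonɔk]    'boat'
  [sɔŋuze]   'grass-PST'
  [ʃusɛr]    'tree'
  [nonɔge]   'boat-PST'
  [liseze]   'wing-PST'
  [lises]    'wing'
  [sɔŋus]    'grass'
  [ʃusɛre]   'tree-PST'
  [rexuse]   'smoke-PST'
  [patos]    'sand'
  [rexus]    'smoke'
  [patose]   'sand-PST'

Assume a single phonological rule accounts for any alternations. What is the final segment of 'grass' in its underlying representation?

In [sɔŋus] and [sɔŋuze] the final segment of 'grass' alternates: [s] ~ [z].
But 'smoke' keeps [s] in both environments ([rexus], [rexuse]), so there is no rule changing /s/ to [z] before the PST suffix.
Therefore /z/ is basic and [s] is derived by word-final obstruent devoicing (voiced obstruents become voiceless word-finally).

/z/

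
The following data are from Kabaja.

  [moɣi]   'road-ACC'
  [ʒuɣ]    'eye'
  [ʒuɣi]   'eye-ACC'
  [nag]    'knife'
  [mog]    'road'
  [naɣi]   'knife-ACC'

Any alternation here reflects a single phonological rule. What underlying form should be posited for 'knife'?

/nag/

'knife' shows [g] ~ [ɣ] at the end of the stem ([nag] vs [naɣi]).
But 'eye' keeps [ɣ] in both environments ([ʒuɣ], [ʒuɣi]), so there is no rule changing /ɣ/ to [g] in isolation.
The underlying segment must be /g/; voiced stops become fricatives between vowels, yielding [ɣ] there.
Hence 'knife' is /nag/ underlyingly.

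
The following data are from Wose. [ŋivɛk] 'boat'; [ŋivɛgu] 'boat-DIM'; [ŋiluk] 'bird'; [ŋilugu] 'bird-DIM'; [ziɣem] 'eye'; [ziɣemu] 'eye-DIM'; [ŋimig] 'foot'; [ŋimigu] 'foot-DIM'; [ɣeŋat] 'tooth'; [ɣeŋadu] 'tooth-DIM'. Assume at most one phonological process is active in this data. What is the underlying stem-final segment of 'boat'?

'boat' shows [k] ~ [g] at the end of the stem ([ŋivɛk] vs [ŋivɛgu]).
Compare 'foot', with invariant [g] in [ŋimig] and [ŋimigu]: an analysis with underlying /g/ and a rule producing [k] in isolation would wrongly predict alternation here too.
Therefore /k/ is basic and [g] is derived by intervocalic voicing (voiceless stops become voiced between vowels).

/k/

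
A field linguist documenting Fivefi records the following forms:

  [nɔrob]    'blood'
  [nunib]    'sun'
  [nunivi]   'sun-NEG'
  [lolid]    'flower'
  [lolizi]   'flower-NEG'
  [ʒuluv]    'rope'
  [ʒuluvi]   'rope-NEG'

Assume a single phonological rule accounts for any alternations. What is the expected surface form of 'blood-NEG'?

[nɔrovi]

The stem for 'sun' ends in [b] in [nunib] but [v] in [nunivi].
But 'rope' keeps [v] in both environments ([ʒuluv], [ʒuluvi]), so there is no rule changing /v/ to [b] in isolation.
So /b/ is underlying, and a rule of intervocalic spirantization — voiced stops become fricatives between vowels — gives [v].
The one attested form of 'blood', [nɔrob], shows underlying /nɔrob/. Applying the same rule between vowels gives [nɔrovi].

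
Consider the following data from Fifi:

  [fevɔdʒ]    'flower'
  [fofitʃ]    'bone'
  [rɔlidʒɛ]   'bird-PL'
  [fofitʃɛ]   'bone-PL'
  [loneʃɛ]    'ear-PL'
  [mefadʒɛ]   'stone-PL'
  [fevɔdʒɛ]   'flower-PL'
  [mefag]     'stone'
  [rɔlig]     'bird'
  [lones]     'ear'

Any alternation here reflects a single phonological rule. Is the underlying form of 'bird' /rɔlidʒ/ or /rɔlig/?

The root 'bird' surfaces as [rɔlig] and [rɔlidʒɛ], with a stem-final [g] ~ [dʒ] alternation.
Compare 'flower', with invariant [dʒ] in [fevɔdʒ] and [fevɔdʒɛ]: an analysis with underlying /dʒ/ and a rule producing [g] in isolation would wrongly predict alternation here too.
So /g/ is underlying, and a rule of palatalization before a front vowel — /g/ and /s/ become palato-alveolar [dʒ] and [ʃ] before a front vowel — gives [dʒ].

/rɔlig/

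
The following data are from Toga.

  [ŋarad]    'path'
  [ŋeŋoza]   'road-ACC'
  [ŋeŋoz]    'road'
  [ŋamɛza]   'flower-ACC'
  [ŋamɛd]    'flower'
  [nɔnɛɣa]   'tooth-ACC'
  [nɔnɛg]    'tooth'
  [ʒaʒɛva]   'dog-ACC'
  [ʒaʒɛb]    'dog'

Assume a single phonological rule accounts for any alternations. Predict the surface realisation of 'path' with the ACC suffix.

[ŋaraza]

'flower' shows [z] ~ [d] at the end of the stem ([ŋamɛza] vs [ŋamɛd]).
The stem 'road' ([ŋeŋoza], [ŋeŋoz]) shows [z] unchanged in both environments, so [z] cannot be basic with [d] derived in isolation.
So /d/ is underlying, and a rule of intervocalic spirantization — voiced stops become fricatives between vowels — gives [z].
From [ŋarad] the stem 'path' is /ŋarad/; between vowels this yields [ŋaraza].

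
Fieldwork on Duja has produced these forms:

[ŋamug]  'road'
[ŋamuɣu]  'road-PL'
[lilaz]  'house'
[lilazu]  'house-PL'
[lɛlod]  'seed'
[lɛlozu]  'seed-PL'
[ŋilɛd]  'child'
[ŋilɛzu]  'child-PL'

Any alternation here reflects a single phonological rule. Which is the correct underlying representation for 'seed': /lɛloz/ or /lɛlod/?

The stem for 'seed' ends in [d] in [lɛlod] but [z] in [lɛlozu].
Compare 'house', with invariant [z] in [lilaz] and [lilazu]: an analysis with underlying /z/ and a rule producing [d] in isolation would wrongly predict alternation here too.
The alternation reflects intervocalic spirantization: voiced stops become fricatives between vowels. /d/ is underlying.

/lɛlod/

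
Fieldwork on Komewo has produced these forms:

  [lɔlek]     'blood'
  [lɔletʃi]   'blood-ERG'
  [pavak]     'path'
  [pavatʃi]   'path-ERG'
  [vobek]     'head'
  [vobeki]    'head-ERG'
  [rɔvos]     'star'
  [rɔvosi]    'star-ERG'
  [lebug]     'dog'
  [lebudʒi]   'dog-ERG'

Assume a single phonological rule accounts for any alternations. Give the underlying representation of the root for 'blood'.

In [lɔlek] and [lɔletʃi] the final segment of 'blood' alternates: [k] ~ [tʃ].
Compare 'head', with invariant [k] in [vobek] and [vobeki]: an analysis with underlying /k/ and a rule producing [tʃ] before the ERG suffix would wrongly predict alternation here too.
The underlying segment must be /tʃ/; palato-alveolar /tʃ/ and /dʒ/ become [k] and [g] when no front vowel follows, yielding [k] there.

/lɔletʃ/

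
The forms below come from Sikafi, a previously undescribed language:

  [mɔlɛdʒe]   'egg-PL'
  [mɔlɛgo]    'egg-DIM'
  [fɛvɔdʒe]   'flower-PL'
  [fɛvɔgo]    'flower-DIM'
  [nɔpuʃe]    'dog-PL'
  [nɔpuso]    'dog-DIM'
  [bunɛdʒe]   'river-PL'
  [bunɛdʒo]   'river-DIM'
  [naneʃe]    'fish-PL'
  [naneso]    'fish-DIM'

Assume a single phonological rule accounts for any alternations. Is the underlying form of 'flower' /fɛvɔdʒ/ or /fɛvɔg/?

The root 'flower' surfaces as [fɛvɔdʒe] and [fɛvɔgo], with a stem-final [dʒ] ~ [g] alternation.
Compare 'river', with invariant [dʒ] in [bunɛdʒe] and [bunɛdʒo]: an analysis with underlying /dʒ/ and a rule producing [g] before the DIM suffix would wrongly predict alternation here too.
So /g/ is underlying, and a rule of palatalization before a front vowel — /g/ and /s/ become palato-alveolar [dʒ] and [ʃ] before a front vowel — gives [dʒ].

/fɛvɔg/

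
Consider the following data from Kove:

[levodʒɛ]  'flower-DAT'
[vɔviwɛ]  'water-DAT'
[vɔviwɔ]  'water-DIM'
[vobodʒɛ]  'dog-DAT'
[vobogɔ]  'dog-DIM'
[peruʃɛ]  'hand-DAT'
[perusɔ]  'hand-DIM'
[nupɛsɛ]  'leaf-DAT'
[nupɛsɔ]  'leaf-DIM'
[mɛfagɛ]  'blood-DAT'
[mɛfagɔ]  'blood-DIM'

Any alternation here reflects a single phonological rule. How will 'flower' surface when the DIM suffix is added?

The stem for 'dog' ends in [dʒ] in [vobodʒɛ] but [g] in [vobogɔ].
But 'blood' keeps [g] in both environments ([mɛfagɛ], [mɛfagɔ]), so there is no rule changing /g/ to [dʒ] before the DAT suffix.
So /dʒ/ is underlying, and a rule of depalatalization — palato-alveolar /dʒ/ and /ʃ/ become [g] and [s] when no front vowel follows — gives [g].
The one attested form of 'flower', [levodʒɛ], shows underlying /levodʒ/. Applying the same rule when no front vowel follows gives [levogɔ].

[levogɔ]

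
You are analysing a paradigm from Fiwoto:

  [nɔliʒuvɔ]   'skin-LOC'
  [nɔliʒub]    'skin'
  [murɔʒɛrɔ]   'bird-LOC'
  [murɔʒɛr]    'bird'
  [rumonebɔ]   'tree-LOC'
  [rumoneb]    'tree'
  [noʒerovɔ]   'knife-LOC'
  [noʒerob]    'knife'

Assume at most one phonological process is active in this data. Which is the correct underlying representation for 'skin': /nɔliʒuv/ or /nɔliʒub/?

'skin' shows [v] ~ [b] at the end of the stem ([nɔliʒuvɔ] vs [nɔliʒub]).
If /b/ were underlying and a rule turned it into [v] before the LOC suffix, 'tree' would also alternate; but it has [b] in both [rumonebɔ] and [rumoneb].
The underlying segment must be /v/; voiced fricatives become stops word-finally, yielding [b] there.

/nɔliʒuv/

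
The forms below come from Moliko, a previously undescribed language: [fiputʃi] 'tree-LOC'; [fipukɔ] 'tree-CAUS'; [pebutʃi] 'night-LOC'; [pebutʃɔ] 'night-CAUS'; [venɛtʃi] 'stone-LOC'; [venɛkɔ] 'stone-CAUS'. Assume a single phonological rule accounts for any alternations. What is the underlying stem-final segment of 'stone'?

The stem for 'stone' ends in [tʃ] in [venɛtʃi] but [k] in [venɛkɔ].
But 'night' keeps [tʃ] in both environments ([pebutʃi], [pebutʃɔ]), so there is no rule changing /tʃ/ to [k] before the CAUS suffix.
Therefore /k/ is basic and [tʃ] is derived by palatalization before a front vowel (/k/ becomes palato-alveolar [tʃ] before a front vowel).

/k/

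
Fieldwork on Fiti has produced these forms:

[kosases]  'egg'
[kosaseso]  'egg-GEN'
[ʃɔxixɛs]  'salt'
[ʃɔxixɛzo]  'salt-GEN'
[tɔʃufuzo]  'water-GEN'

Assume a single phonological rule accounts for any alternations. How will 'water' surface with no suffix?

'salt' shows [s] ~ [z] at the end of the stem ([ʃɔxixɛs] vs [ʃɔxixɛzo]).
If /s/ were underlying and a rule turned it into [z] before the GEN suffix, 'egg' would also alternate; but it has [s] in both [kosases] and [kosaseso].
Therefore /z/ is basic and [s] is derived by word-final obstruent devoicing (voiced obstruents become voiceless word-finally).
From [tɔʃufuzo] the stem 'water' is /tɔʃufuz/; word-finally this yields [tɔʃufus].

[tɔʃufus]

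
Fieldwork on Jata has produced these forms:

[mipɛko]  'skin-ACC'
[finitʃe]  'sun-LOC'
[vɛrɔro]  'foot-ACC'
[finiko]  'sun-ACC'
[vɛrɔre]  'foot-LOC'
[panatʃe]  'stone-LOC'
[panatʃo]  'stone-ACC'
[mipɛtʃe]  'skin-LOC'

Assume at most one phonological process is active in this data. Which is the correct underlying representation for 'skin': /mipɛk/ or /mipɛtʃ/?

The root 'skin' surfaces as [mipɛtʃe] and [mipɛko], with a stem-final [tʃ] ~ [k] alternation.
The stem 'stone' ([panatʃe], [panatʃo]) shows [tʃ] unchanged in both environments, so [tʃ] cannot be basic with [k] derived before the ACC suffix.
The underlying segment must be /k/; /k/ becomes palato-alveolar [tʃ] before a front vowel, yielding [tʃ] there.

/mipɛk/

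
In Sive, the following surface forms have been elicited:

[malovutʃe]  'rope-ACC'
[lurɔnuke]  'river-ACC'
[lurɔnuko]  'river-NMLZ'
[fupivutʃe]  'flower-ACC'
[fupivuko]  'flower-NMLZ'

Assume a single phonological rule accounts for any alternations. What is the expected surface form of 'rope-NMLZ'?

The root 'flower' surfaces as [fupivutʃe] and [fupivuko], with a stem-final [tʃ] ~ [k] alternation.
If /k/ were underlying and a rule turned it into [tʃ] before the ACC suffix, 'river' would also alternate; but it has [k] in both [lurɔnuke] and [lurɔnuko].
The alternation reflects depalatalization: palato-alveolar /tʃ/ becomes [k] when no front vowel follows. /tʃ/ is underlying.
From [malovutʃe] the stem 'rope' is /malovutʃ/; when no front vowel follows this yields [malovuko].

[malovuko]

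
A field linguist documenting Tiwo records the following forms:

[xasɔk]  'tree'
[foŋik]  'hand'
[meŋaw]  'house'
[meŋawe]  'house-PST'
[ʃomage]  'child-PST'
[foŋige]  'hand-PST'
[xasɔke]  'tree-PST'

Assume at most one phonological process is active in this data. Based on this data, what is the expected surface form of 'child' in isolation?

[ʃomak]

'hand' shows [k] ~ [g] at the end of the stem ([foŋik] vs [foŋige]).
But 'tree' keeps [k] in both environments ([xasɔk], [xasɔke]), so there is no rule changing /k/ to [g] before the PST suffix.
The alternation reflects word-final obstruent devoicing: voiced obstruents become voiceless word-finally. /g/ is underlying.
The one attested form of 'child', [ʃomage], shows underlying /ʃomag/. Applying the same rule word-finally gives [ʃomak].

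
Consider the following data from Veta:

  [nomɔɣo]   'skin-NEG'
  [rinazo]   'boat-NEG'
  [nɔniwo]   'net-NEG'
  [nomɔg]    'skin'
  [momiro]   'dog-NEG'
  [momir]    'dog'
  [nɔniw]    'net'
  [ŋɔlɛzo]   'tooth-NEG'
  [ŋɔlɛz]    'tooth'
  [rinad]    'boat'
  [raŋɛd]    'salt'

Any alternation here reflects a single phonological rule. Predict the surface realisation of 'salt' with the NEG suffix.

[raŋɛzo]

The stem for 'boat' ends in [d] in [rinad] but [z] in [rinazo].
If /z/ were underlying and a rule turned it into [d] in isolation, 'tooth' would also alternate; but it has [z] in both [ŋɔlɛz] and [ŋɔlɛzo].
The alternation reflects intervocalic spirantization: voiced stops become fricatives between vowels. /d/ is underlying.
From [raŋɛd] the stem 'salt' is /raŋɛd/; between vowels this yields [raŋɛzo].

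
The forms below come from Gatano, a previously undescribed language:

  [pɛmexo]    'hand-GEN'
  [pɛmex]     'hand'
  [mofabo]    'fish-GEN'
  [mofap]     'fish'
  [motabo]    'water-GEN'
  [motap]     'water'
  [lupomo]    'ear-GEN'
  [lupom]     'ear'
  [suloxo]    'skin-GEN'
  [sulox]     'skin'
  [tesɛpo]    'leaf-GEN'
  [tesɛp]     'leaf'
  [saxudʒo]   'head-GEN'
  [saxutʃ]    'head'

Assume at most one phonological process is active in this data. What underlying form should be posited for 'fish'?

'fish' shows [b] ~ [p] at the end of the stem ([mofabo] vs [mofap]).
If /p/ were underlying and a rule turned it into [b] before the GEN suffix, 'leaf' would also alternate; but it has [p] in both [tesɛpo] and [tesɛp].
The alternation reflects word-final obstruent devoicing: voiced obstruents become voiceless word-finally. /b/ is underlying.
So 'fish' = /mofab/.

/mofab/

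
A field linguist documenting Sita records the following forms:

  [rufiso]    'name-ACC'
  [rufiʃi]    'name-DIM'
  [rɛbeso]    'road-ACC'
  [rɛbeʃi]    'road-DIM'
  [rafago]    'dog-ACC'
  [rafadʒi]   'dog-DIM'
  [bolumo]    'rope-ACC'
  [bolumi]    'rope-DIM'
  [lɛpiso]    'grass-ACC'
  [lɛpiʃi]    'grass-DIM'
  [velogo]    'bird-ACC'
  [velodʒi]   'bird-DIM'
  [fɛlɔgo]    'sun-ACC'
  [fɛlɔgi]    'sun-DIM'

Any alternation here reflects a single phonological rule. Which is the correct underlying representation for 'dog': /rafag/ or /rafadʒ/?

In [rafago] and [rafadʒi] the final segment of 'dog' alternates: [g] ~ [dʒ].
But 'sun' keeps [g] in both environments ([fɛlɔgo], [fɛlɔgi]), so there is no rule changing /g/ to [dʒ] before the DIM suffix.
So /dʒ/ is underlying, and a rule of depalatalization — palato-alveolar /dʒ/ and /ʃ/ become [g] and [s] when no front vowel follows — gives [g].

/rafadʒ/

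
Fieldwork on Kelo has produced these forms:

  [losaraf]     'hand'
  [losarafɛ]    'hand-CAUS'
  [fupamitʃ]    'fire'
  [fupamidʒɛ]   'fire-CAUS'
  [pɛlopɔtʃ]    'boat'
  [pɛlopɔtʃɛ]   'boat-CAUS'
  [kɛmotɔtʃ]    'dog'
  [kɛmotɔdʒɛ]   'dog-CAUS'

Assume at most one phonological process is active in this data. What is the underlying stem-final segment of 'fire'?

The root 'fire' surfaces as [fupamitʃ] and [fupamidʒɛ], with a stem-final [tʃ] ~ [dʒ] alternation.
But 'boat' keeps [tʃ] in both environments ([pɛlopɔtʃ], [pɛlopɔtʃɛ]), so there is no rule changing /tʃ/ to [dʒ] before the CAUS suffix.
So /dʒ/ is underlying, and a rule of word-final obstruent devoicing — voiced obstruents become voiceless word-finally — gives [tʃ].

/dʒ/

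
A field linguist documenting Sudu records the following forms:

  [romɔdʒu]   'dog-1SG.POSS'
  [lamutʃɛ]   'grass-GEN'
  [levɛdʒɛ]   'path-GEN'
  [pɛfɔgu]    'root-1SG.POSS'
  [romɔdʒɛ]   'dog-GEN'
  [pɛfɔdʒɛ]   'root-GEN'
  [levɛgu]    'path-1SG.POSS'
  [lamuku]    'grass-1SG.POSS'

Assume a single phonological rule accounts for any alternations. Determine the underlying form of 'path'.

The stem for 'path' ends in [g] in [levɛgu] but [dʒ] in [levɛdʒɛ].
If /dʒ/ were underlying and a rule turned it into [g] before the 1SG.POSS suffix, 'dog' would also alternate; but it has [dʒ] in both [romɔdʒu] and [romɔdʒɛ].
Therefore /g/ is basic and [dʒ] is derived by palatalization before a front vowel (/k/ and /g/ become palato-alveolar [tʃ] and [dʒ] before a front vowel).

/levɛg/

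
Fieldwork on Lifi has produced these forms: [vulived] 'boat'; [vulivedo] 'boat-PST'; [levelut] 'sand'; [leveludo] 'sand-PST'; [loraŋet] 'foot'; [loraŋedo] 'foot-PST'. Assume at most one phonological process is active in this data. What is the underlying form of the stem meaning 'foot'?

In [loraŋet] and [loraŋedo] the final segment of 'foot' alternates: [t] ~ [d].
Compare 'boat', with invariant [d] in [vulived] and [vulivedo]: an analysis with underlying /d/ and a rule producing [t] in isolation would wrongly predict alternation here too.
The alternation reflects intervocalic voicing: voiceless stops become voiced between vowels. /t/ is underlying.

/loraŋet/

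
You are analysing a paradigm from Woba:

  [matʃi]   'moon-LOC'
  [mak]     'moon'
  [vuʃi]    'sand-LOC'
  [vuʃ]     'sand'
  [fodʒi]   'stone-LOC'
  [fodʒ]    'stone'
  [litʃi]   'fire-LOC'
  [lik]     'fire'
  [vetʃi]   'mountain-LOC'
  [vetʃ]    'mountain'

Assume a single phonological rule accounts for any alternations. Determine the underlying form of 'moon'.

/mak/

The root 'moon' surfaces as [matʃi] and [mak], with a stem-final [tʃ] ~ [k] alternation.
The stem 'mountain' ([vetʃi], [vetʃ]) shows [tʃ] unchanged in both environments, so [tʃ] cannot be basic with [k] derived in isolation.
The underlying segment must be /k/; /k/ becomes palato-alveolar [tʃ] before a front vowel, yielding [tʃ] there.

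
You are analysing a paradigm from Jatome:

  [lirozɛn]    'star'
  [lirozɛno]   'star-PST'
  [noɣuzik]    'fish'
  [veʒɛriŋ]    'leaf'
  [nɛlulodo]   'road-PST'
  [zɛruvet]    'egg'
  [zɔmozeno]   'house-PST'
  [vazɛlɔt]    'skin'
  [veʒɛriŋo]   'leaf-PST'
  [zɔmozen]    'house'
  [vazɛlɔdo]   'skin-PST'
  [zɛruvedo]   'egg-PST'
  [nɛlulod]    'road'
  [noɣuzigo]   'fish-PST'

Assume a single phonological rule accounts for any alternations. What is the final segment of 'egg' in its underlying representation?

/t/

The root 'egg' surfaces as [zɛruvet] and [zɛruvedo], with a stem-final [t] ~ [d] alternation.
But 'road' keeps [d] in both environments ([nɛlulod], [nɛlulodo]), so there is no rule changing /d/ to [t] in isolation.
So /t/ is underlying, and a rule of intervocalic voicing — voiceless stops become voiced between vowels — gives [d].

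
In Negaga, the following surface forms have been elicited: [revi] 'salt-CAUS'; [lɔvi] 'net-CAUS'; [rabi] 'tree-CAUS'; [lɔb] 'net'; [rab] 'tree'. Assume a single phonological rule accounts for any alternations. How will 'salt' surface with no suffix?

[reb]

In [lɔvi] and [lɔb] the final segment of 'net' alternates: [v] ~ [b].
Compare 'tree', with invariant [b] in [rabi] and [rab]: an analysis with underlying /b/ and a rule producing [v] before the CAUS suffix would wrongly predict alternation here too.
Therefore /v/ is basic and [b] is derived by word-final hardening (voiced fricatives become stops word-finally).
The one attested form of 'salt', [revi], shows underlying /rev/. Applying the same rule word-finally gives [reb].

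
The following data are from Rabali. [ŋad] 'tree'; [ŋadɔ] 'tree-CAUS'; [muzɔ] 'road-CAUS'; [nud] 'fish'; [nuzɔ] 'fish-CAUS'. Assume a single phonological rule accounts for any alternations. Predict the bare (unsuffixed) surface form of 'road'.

In [nud] and [nuzɔ] the final segment of 'fish' alternates: [d] ~ [z].
If /d/ were underlying and a rule turned it into [z] before the CAUS suffix, 'tree' would also alternate; but it has [d] in both [ŋad] and [ŋadɔ].
The underlying segment must be /z/; voiced fricatives become stops word-finally, yielding [d] there.
The one attested form of 'road', [muzɔ], shows underlying /muz/. Applying the same rule word-finally gives [mud].

[mud]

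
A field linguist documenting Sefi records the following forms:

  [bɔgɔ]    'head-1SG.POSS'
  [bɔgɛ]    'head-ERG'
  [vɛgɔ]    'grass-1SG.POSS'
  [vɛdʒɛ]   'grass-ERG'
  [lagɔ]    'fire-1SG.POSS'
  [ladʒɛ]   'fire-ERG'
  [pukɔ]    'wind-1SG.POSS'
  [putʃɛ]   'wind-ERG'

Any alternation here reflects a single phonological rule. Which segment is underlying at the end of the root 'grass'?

/dʒ/

'grass' shows [g] ~ [dʒ] at the end of the stem ([vɛgɔ] vs [vɛdʒɛ]).
But 'head' keeps [g] in both environments ([bɔgɔ], [bɔgɛ]), so there is no rule changing /g/ to [dʒ] before the ERG suffix.
The underlying segment must be /dʒ/; palato-alveolar /tʃ/ and /dʒ/ become [k] and [g] when no front vowel follows, yielding [g] there.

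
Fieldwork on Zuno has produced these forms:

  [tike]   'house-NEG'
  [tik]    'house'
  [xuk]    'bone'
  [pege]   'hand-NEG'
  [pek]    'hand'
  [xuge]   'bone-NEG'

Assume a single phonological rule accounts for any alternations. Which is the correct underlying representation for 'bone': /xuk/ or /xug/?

The root 'bone' surfaces as [xuge] and [xuk], with a stem-final [g] ~ [k] alternation.
Compare 'house', with invariant [k] in [tike] and [tik]: an analysis with underlying /k/ and a rule producing [g] before the NEG suffix would wrongly predict alternation here too.
The alternation reflects word-final obstruent devoicing: voiced obstruents become voiceless word-finally. /g/ is underlying.

/xug/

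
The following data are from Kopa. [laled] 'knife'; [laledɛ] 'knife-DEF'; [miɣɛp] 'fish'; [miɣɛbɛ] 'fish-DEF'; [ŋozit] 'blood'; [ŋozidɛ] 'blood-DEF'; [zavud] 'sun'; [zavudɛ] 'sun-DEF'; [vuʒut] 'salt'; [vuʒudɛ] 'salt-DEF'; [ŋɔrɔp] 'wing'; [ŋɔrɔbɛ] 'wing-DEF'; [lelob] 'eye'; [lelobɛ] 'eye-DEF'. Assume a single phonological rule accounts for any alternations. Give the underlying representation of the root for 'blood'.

'blood' shows [t] ~ [d] at the end of the stem ([ŋozit] vs [ŋozidɛ]).
If /d/ were underlying and a rule turned it into [t] in isolation, 'sun' would also alternate; but it has [d] in both [zavud] and [zavudɛ].
The alternation reflects intervocalic voicing: voiceless stops become voiced between vowels. /t/ is underlying.
So 'blood' = /ŋozit/.

/ŋozit/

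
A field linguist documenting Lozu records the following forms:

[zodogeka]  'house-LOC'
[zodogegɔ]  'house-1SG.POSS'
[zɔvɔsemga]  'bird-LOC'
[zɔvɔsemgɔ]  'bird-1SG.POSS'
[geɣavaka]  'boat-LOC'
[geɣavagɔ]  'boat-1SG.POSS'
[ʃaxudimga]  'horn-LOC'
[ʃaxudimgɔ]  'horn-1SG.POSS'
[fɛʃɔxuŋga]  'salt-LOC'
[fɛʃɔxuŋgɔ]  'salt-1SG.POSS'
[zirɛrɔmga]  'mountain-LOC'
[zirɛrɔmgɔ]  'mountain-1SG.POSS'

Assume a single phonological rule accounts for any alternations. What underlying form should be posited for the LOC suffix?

The LOC morpheme has two allomorphs, [-ga] and [-ka].
The 1SG.POSS suffix, which begins with [g], is invariant after every stem; so [g] is not altered by any rule here.
So the underlying form is /-ka/, and voiceless stops become voiced after a nasal.

/-ka/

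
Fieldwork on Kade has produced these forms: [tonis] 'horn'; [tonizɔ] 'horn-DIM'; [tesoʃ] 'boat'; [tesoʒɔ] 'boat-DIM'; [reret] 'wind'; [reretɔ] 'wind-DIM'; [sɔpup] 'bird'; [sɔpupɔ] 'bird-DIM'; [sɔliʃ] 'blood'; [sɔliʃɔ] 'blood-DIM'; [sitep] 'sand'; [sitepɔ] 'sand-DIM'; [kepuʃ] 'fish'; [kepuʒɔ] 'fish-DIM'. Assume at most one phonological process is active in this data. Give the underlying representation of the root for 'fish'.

/kepuʒ/

The root 'fish' surfaces as [kepuʃ] and [kepuʒɔ], with a stem-final [ʃ] ~ [ʒ] alternation.
The stem 'blood' ([sɔliʃ], [sɔliʃɔ]) shows [ʃ] unchanged in both environments, so [ʃ] cannot be basic with [ʒ] derived before the DIM suffix.
So /ʒ/ is underlying, and a rule of word-final obstruent devoicing — voiced obstruents become voiceless word-finally — gives [ʃ].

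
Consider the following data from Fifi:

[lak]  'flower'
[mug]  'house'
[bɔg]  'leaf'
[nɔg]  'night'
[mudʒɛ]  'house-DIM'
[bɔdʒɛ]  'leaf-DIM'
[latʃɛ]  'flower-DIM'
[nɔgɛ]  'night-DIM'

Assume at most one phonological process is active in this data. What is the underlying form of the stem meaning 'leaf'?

/bɔdʒ/

'leaf' shows [g] ~ [dʒ] at the end of the stem ([bɔg] vs [bɔdʒɛ]).
Compare 'night', with invariant [g] in [nɔg] and [nɔgɛ]: an analysis with underlying /g/ and a rule producing [dʒ] before the DIM suffix would wrongly predict alternation here too.
The alternation reflects depalatalization: palato-alveolar /tʃ/ and /dʒ/ become [k] and [g] when no front vowel follows. /dʒ/ is underlying.
Hence 'leaf' is /bɔdʒ/ underlyingly.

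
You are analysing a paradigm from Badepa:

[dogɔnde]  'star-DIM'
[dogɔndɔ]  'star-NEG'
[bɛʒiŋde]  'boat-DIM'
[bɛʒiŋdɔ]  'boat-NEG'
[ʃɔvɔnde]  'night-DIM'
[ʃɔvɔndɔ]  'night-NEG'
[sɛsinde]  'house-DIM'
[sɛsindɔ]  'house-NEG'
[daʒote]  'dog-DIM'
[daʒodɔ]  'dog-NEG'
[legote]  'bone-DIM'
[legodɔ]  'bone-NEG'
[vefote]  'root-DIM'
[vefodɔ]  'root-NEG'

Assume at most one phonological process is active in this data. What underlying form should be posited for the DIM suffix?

/-te/

The DIM morpheme has two allomorphs, [-de] and [-te].
The NEG suffix, which begins with [d], is invariant after every stem; so [d] is not altered by any rule here.
So the underlying form is /-te/, and voiceless stops become voiced after a nasal.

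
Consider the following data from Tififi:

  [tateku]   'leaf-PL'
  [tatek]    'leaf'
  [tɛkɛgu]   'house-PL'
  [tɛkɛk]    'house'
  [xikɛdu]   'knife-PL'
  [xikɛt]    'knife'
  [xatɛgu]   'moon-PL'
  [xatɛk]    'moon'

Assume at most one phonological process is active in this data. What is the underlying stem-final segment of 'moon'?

The stem for 'moon' ends in [g] in [xatɛgu] but [k] in [xatɛk].
If /k/ were underlying and a rule turned it into [g] before the PL suffix, 'leaf' would also alternate; but it has [k] in both [tateku] and [tatek].
Therefore /g/ is basic and [k] is derived by word-final obstruent devoicing (voiced obstruents become voiceless word-finally).

/g/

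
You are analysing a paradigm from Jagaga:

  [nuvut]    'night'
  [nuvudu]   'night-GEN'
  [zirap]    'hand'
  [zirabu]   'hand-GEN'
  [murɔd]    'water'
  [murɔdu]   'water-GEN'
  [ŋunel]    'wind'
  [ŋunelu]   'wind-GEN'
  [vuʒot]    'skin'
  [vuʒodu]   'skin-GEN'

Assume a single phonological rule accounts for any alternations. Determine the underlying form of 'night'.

The root 'night' surfaces as [nuvut] and [nuvudu], with a stem-final [t] ~ [d] alternation.
The stem 'water' ([murɔd], [murɔdu]) shows [d] unchanged in both environments, so [d] cannot be basic with [t] derived in isolation.
So /t/ is underlying, and a rule of intervocalic voicing — voiceless stops become voiced between vowels — gives [d].

/nuvut/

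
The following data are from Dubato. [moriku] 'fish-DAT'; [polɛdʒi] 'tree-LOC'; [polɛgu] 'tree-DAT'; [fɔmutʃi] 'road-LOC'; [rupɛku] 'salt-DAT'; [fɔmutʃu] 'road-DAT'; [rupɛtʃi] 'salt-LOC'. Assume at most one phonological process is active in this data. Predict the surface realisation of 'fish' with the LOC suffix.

'salt' shows [tʃ] ~ [k] at the end of the stem ([rupɛtʃi] vs [rupɛku]).
Compare 'road', with invariant [tʃ] in [fɔmutʃi] and [fɔmutʃu]: an analysis with underlying /tʃ/ and a rule producing [k] before the DAT suffix would wrongly predict alternation here too.
The alternation reflects palatalization before a front vowel: /k/ and /g/ become palato-alveolar [tʃ] and [dʒ] before a front vowel. /k/ is underlying.
From [moriku] the stem 'fish' is /morik/; before a front vowel this yields [moritʃi].

[moritʃi]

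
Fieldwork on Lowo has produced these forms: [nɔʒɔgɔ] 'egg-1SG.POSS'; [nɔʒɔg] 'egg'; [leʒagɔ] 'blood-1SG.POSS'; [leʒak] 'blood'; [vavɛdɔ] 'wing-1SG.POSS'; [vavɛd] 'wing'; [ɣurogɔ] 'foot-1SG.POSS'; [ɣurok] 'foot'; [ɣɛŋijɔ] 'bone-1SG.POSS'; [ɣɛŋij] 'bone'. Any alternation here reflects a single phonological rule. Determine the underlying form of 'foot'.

/ɣurok/

The stem for 'foot' ends in [g] in [ɣurogɔ] but [k] in [ɣurok].
The stem 'egg' ([nɔʒɔgɔ], [nɔʒɔg]) shows [g] unchanged in both environments, so [g] cannot be basic with [k] derived in isolation.
Therefore /k/ is basic and [g] is derived by intervocalic voicing (voiceless stops become voiced between vowels).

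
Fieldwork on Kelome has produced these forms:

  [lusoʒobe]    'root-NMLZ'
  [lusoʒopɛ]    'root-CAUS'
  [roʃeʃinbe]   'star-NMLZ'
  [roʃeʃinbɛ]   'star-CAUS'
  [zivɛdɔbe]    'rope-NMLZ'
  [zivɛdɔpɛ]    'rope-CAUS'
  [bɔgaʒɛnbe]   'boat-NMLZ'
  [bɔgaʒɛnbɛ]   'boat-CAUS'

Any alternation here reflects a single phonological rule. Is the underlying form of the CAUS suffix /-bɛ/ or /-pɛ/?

The CAUS morpheme has two allomorphs, [-bɛ] and [-pɛ].
By contrast the NMLZ suffix keeps its initial [b] throughout — that segment must be underlying.
So the underlying form is /-pɛ/, and voiceless stops become voiced after a nasal.

/-pɛ/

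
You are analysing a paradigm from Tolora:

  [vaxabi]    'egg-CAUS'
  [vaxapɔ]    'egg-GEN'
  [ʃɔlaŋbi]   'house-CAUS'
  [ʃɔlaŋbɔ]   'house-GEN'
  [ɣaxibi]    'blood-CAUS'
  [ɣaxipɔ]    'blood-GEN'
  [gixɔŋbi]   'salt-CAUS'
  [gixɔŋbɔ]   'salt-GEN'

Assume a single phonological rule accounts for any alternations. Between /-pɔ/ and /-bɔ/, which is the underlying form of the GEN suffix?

/-pɔ/

The GEN morpheme has two allomorphs, [-bɔ] and [-pɔ].
The CAUS suffix, which begins with [b], is invariant after every stem; so [b] is not altered by any rule here.
So the underlying form is /-pɔ/, and voiceless stops become voiced after a nasal.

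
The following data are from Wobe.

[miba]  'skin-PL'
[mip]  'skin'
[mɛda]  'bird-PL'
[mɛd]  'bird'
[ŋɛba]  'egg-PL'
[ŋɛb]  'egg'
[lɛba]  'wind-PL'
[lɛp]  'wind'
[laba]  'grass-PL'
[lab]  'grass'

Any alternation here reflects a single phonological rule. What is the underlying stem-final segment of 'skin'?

/p/

In [miba] and [mip] the final segment of 'skin' alternates: [b] ~ [p].
Compare 'egg', with invariant [b] in [ŋɛba] and [ŋɛb]: an analysis with underlying /b/ and a rule producing [p] in isolation would wrongly predict alternation here too.
So /p/ is underlying, and a rule of intervocalic voicing — voiceless stops become voiced between vowels — gives [b].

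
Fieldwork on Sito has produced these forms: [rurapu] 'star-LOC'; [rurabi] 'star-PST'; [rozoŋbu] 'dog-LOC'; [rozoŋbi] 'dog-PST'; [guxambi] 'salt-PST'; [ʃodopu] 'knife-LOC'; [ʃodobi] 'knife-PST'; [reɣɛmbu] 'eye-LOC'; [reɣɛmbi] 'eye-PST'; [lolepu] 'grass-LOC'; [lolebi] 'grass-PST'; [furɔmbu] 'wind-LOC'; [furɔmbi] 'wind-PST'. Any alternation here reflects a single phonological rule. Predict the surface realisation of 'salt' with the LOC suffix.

The LOC morpheme has two allomorphs, [-bu] and [-pu].
The PST suffix, which begins with [b], is invariant after every stem; so [b] is not altered by any rule here.
The LOC suffix is therefore /-pu/ underlyingly, with post-nasal voicing: voiceless stops become voiced after a nasal.
After 'salt', which ends in a nasal, the suffix surfaces as [-bu], giving [guxambu].

[guxambu]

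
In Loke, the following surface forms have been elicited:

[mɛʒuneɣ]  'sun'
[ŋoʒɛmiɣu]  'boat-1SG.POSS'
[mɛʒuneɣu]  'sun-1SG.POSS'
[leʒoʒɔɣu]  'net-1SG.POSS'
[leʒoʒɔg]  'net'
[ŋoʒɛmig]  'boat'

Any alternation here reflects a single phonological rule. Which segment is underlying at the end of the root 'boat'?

/g/

The root 'boat' surfaces as [ŋoʒɛmiɣu] and [ŋoʒɛmig], with a stem-final [ɣ] ~ [g] alternation.
But 'sun' keeps [ɣ] in both environments ([mɛʒuneɣu], [mɛʒuneɣ]), so there is no rule changing /ɣ/ to [g] in isolation.
Therefore /g/ is basic and [ɣ] is derived by intervocalic spirantization (voiced stops become fricatives between vowels).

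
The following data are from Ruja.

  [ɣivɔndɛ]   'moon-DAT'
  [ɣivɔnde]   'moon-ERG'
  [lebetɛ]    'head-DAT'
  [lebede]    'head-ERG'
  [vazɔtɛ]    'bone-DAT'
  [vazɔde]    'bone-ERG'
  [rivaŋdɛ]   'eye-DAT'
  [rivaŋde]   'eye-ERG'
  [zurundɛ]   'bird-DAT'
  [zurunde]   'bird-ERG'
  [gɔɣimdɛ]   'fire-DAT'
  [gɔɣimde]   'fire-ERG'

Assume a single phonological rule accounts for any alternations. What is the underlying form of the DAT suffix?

/-tɛ/

The DAT suffix surfaces as [-dɛ] and [-tɛ], depending on the final segment of the stem.
By contrast the ERG suffix keeps its initial [d] throughout — that segment must be underlying.
So the underlying form is /-tɛ/, and voiceless stops become voiced after a nasal.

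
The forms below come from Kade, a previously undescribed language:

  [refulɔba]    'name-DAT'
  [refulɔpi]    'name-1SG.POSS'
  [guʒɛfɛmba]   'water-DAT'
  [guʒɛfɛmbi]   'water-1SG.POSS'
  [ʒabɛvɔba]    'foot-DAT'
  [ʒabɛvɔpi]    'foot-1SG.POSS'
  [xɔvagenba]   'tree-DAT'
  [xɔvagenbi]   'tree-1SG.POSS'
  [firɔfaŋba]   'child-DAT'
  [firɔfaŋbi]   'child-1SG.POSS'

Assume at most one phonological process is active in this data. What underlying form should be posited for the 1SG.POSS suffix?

/-pi/

The 1SG.POSS suffix surfaces as [-bi] and [-pi], depending on the final segment of the stem.
The DAT suffix, which begins with [b], is invariant after every stem; so [b] is not altered by any rule here.
So the underlying form is /-pi/, and voiceless stops become voiced after a nasal.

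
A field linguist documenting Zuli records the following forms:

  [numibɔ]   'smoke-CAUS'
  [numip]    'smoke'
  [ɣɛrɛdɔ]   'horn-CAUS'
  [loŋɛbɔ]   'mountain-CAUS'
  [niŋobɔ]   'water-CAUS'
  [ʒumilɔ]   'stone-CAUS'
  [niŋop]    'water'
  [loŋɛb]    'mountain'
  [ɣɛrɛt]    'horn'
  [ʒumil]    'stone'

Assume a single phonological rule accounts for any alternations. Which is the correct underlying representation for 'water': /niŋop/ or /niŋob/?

/niŋop/

The stem for 'water' ends in [p] in [niŋop] but [b] in [niŋobɔ].
Compare 'mountain', with invariant [b] in [loŋɛb] and [loŋɛbɔ]: an analysis with underlying /b/ and a rule producing [p] in isolation would wrongly predict alternation here too.
The underlying segment must be /p/; voiceless stops become voiced between vowels, yielding [b] there.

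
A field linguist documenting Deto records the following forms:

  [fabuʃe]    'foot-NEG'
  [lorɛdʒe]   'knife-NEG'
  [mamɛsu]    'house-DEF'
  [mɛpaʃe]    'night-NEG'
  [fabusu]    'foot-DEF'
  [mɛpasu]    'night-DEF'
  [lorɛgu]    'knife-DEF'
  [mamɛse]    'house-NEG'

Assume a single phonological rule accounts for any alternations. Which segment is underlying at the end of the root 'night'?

The root 'night' surfaces as [mɛpasu] and [mɛpaʃe], with a stem-final [s] ~ [ʃ] alternation.
But 'house' keeps [s] in both environments ([mamɛsu], [mamɛse]), so there is no rule changing /s/ to [ʃ] before the NEG suffix.
So /ʃ/ is underlying, and a rule of depalatalization — palato-alveolar /dʒ/ and /ʃ/ become [g] and [s] when no front vowel follows — gives [s].

/ʃ/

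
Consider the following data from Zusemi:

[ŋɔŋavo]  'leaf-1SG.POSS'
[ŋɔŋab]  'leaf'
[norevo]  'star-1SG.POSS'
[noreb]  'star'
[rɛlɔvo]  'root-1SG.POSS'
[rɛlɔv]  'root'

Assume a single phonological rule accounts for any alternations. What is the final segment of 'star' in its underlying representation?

/b/

In [norevo] and [noreb] the final segment of 'star' alternates: [v] ~ [b].
The stem 'root' ([rɛlɔvo], [rɛlɔv]) shows [v] unchanged in both environments, so [v] cannot be basic with [b] derived in isolation.
So /b/ is underlying, and a rule of intervocalic spirantization — voiced stops become fricatives between vowels — gives [v].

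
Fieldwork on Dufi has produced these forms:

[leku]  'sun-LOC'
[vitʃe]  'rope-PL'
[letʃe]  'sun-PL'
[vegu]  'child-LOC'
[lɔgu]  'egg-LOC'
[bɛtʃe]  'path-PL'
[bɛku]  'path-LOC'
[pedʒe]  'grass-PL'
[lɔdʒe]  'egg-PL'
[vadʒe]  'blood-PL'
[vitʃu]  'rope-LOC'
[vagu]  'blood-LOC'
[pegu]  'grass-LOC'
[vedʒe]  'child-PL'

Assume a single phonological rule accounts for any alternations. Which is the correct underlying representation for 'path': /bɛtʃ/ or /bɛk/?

The stem for 'path' ends in [k] in [bɛku] but [tʃ] in [bɛtʃe].
If /tʃ/ were underlying and a rule turned it into [k] before the LOC suffix, 'rope' would also alternate; but it has [tʃ] in both [vitʃu] and [vitʃe].
Therefore /k/ is basic and [tʃ] is derived by palatalization before a front vowel (/k/ and /g/ become palato-alveolar [tʃ] and [dʒ] before a front vowel).

/bɛk/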